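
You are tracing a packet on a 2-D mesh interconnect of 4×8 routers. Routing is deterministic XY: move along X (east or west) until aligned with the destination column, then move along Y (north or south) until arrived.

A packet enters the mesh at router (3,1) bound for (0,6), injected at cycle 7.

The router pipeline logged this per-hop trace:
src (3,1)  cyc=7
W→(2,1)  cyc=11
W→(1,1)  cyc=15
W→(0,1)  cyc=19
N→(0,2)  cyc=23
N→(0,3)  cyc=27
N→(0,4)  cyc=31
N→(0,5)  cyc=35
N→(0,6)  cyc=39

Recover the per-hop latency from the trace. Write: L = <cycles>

From hop 0 (7) to hop 1 (11): +4 cycles.
That increment is L by definition: L = 4.

L = 4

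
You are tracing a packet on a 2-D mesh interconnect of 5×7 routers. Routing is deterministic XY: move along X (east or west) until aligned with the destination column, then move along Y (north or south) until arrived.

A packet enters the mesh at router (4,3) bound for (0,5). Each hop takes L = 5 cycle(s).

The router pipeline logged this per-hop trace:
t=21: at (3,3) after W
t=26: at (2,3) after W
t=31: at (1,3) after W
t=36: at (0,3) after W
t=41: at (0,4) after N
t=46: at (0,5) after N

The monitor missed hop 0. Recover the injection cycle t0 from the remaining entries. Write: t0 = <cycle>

t0 = 16

cyc[1] = 21 and cyc[k] = t0 + k·L for every k.
So t0 = 21 − 1·5 = 16.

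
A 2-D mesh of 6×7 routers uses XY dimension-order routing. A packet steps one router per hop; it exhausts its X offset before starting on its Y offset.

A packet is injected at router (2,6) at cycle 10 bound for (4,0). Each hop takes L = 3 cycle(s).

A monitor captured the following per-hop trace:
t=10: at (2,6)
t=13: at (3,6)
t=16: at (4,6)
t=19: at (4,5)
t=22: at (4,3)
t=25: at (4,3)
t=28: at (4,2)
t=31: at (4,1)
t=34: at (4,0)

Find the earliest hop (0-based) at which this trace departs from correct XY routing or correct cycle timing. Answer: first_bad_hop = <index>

hop 1: step (+1,+0), +3 cyc — ok
hop 2: step (+1,+0), +3 cyc — ok
hop 3: step (+0,-1), +3 cyc — ok
hop 4: step (+0,-2), +3 cyc — BAD: non-unit step

first_bad_hop = 4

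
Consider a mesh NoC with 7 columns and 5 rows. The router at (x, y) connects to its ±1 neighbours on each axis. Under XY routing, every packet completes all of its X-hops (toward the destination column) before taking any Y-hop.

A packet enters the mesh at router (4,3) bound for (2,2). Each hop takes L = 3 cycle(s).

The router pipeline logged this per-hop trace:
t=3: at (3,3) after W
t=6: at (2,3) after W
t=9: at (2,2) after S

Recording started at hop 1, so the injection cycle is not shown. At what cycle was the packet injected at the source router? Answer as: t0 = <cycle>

t0 = 0

The first recorded entry is hop 1 at cycle 3.
Therefore t0 = 3 − L = 0.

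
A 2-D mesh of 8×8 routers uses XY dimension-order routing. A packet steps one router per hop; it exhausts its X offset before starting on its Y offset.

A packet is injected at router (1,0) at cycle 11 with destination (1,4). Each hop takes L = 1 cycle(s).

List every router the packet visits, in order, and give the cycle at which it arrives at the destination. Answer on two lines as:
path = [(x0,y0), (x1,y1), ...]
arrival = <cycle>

path = [(1,0), (1,1), (1,2), (1,3), (1,4)]
arrival = 15

src (1,0)  cyc=11
N→(1,1)  cyc=12
N→(1,2)  cyc=13
N→(1,3)  cyc=14
N→(1,4)  cyc=15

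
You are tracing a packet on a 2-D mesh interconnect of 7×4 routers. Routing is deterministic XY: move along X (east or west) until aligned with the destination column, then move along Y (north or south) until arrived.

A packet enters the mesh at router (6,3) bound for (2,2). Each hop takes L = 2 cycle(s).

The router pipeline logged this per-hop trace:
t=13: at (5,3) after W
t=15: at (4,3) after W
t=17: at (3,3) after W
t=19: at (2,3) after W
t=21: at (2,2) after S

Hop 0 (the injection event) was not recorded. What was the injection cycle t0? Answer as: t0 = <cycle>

t0 = 11

At hop 1 the cycle is 13; in general cyc_k = t0 + kL.
Therefore t0 = 13 − L = 11.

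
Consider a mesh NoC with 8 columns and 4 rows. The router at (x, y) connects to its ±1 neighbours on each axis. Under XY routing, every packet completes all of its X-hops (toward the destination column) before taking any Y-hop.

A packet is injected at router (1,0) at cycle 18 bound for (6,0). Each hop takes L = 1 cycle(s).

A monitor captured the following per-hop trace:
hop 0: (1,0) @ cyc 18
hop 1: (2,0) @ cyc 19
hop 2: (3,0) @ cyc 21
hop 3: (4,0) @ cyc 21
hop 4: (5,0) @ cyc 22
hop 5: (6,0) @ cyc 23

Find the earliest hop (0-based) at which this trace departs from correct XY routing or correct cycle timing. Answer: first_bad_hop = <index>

[1] (+1,+0) / 1c ⇒ ok
[2] (+1,+0) / 2c ⇒ BAD: Δcyc=2≠L

first_bad_hop = 2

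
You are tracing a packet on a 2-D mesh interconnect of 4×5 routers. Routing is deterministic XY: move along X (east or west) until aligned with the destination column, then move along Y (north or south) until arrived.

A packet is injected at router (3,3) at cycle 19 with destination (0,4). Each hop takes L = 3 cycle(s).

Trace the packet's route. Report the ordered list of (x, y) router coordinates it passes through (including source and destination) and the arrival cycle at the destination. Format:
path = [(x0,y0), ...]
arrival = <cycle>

src (3,3)  cyc=19
W→(2,3)  cyc=22
W→(1,3)  cyc=25
W→(0,3)  cyc=28
N→(0,4)  cyc=31

path = [(3,3), (2,3), (1,3), (0,3), (0,4)]
arrival = 31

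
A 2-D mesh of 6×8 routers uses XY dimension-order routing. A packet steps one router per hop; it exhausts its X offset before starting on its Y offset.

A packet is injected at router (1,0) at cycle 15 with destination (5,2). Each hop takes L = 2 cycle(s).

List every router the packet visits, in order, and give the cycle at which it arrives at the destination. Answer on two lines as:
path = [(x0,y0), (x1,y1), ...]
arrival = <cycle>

src (1,0)  cyc=15
E→(2,0)  cyc=17
E→(3,0)  cyc=19
E→(4,0)  cyc=21
E→(5,0)  cyc=23
N→(5,1)  cyc=25
N→(5,2)  cyc=27

path = [(1,0), (2,0), (3,0), (4,0), (5,0), (5,1), (5,2)]
arrival = 27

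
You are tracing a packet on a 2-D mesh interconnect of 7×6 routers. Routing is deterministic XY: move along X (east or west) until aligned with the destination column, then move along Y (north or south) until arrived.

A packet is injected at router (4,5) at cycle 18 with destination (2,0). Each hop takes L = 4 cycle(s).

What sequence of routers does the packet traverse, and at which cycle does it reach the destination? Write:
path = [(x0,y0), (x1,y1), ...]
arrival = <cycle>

path = [(4,5), (3,5), (2,5), (2,4), (2,3), (2,2), (2,1), (2,0)]
arrival = 46

#0 — 4,5 | c18
#1 — 3,5 | c22 | W
#2 — 2,5 | c26 | W
#3 — 2,4 | c30 | S
#4 — 2,3 | c34 | S
#5 — 2,2 | c38 | S
#6 — 2,1 | c42 | S
#7 — 2,0 | c46 | S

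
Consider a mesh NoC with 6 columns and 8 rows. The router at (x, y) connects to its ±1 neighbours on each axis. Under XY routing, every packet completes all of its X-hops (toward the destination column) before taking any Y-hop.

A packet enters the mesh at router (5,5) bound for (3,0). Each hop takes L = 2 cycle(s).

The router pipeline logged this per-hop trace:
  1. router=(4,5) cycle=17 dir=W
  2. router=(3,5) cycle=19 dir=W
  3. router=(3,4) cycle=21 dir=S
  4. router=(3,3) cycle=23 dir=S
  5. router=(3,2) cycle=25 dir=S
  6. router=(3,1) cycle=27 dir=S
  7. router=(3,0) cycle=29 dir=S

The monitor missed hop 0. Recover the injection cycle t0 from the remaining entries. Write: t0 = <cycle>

t0 = 15

The first recorded entry is hop 1 at cycle 17.
Subtract one hop: t0 = 17 − 2 = 15.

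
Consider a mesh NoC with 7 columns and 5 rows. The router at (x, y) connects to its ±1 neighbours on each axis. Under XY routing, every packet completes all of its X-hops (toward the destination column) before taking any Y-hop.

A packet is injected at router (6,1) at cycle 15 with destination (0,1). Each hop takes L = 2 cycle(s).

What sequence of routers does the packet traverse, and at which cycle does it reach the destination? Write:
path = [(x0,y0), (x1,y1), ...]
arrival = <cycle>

path = [(6,1), (5,1), (4,1), (3,1), (2,1), (1,1), (0,1)]
arrival = 27

#0 — 6,1 | c15
#1 — 5,1 | c17 | W
#2 — 4,1 | c19 | W
#3 — 3,1 | c21 | W
#4 — 2,1 | c23 | W
#5 — 1,1 | c25 | W
#6 — 0,1 | c27 | W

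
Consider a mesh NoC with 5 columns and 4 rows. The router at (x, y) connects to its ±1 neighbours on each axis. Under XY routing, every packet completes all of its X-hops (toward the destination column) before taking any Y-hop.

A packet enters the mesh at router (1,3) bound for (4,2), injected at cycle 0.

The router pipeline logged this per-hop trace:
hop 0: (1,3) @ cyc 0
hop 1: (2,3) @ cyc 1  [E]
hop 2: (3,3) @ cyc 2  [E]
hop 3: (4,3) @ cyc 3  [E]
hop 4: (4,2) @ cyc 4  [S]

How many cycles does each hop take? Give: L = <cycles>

Δcyc across hop 0→1: 1 − 0 = 1.
That increment is L by definition: L = 1.

L = 1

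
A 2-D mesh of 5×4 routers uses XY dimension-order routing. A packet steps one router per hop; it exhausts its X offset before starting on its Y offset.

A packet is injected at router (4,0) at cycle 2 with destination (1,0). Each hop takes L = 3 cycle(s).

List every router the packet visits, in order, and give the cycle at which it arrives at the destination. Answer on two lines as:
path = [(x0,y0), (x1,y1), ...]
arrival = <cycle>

path = [(4,0), (3,0), (2,0), (1,0)]
arrival = 11

[0] x=4 y=0 t=2
[1] x=3 y=0 t=5 →W
[2] x=2 y=0 t=8 →W
[3] x=1 y=0 t=11 →W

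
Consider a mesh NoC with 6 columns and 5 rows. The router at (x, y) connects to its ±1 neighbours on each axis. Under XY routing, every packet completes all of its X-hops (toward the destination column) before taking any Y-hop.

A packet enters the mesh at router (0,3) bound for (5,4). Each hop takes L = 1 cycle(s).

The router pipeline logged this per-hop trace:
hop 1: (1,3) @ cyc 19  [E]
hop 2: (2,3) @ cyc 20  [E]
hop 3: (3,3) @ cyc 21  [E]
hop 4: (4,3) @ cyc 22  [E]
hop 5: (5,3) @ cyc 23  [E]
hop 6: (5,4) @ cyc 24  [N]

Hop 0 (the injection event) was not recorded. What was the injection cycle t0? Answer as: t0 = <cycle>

Hop 1 reached at cycle 19; hop k is at t0 + k·L.
Therefore t0 = 19 − L = 18.

t0 = 18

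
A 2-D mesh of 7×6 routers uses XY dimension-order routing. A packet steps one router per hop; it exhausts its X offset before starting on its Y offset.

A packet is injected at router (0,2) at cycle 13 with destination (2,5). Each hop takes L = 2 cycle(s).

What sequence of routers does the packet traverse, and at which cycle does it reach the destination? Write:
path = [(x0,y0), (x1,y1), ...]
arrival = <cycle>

[0] x=0 y=2 t=13
[1] x=1 y=2 t=15 →E
[2] x=2 y=2 t=17 →E
[3] x=2 y=3 t=19 →N
[4] x=2 y=4 t=21 →N
[5] x=2 y=5 t=23 →N

path = [(0,2), (1,2), (2,2), (2,3), (2,4), (2,5)]
arrival = 23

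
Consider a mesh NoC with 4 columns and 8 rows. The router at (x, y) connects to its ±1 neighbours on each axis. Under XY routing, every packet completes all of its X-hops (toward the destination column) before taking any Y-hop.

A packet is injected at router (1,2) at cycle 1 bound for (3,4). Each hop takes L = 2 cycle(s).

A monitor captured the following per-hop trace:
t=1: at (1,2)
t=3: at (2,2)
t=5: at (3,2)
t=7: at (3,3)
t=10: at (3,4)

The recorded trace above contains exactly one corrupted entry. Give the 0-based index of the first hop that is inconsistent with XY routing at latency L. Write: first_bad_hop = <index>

[1] (+1,+0) / 2c ⇒ ok
[2] (+1,+0) / 2c ⇒ ok
[3] (+0,+1) / 2c ⇒ ok
[4] (+0,+1) / 3c ⇒ BAD: Δcyc=3≠L

first_bad_hop = 4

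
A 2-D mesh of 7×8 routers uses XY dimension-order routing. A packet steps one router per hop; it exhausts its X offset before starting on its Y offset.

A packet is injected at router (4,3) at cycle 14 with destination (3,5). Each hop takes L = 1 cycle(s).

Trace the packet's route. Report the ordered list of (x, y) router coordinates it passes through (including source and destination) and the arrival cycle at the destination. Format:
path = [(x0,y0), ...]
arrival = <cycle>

path = [(4,3), (3,3), (3,4), (3,5)]
arrival = 17

src (4,3)  cyc=14
W→(3,3)  cyc=15
N→(3,4)  cyc=16
N→(3,5)  cyc=17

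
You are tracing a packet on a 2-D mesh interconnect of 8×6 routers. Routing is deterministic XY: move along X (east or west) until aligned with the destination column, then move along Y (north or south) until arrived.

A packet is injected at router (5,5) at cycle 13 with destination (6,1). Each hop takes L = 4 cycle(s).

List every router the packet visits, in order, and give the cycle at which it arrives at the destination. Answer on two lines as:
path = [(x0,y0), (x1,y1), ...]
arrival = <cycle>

path = [(5,5), (6,5), (6,4), (6,3), (6,2), (6,1)]
arrival = 33

src (5,5)  cyc=13
E→(6,5)  cyc=17
S→(6,4)  cyc=21
S→(6,3)  cyc=25
S→(6,2)  cyc=29
S→(6,1)  cyc=33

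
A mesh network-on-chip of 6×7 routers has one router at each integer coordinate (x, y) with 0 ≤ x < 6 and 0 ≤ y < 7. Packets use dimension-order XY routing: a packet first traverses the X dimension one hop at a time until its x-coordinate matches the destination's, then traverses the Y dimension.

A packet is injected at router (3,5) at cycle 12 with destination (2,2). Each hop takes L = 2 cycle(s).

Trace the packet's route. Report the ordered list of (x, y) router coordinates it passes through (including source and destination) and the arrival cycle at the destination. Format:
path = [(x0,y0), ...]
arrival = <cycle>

[0] x=3 y=5 t=12
[1] x=2 y=5 t=14 →W
[2] x=2 y=4 t=16 →S
[3] x=2 y=3 t=18 →S
[4] x=2 y=2 t=20 →S

path = [(3,5), (2,5), (2,4), (2,3), (2,2)]
arrival = 20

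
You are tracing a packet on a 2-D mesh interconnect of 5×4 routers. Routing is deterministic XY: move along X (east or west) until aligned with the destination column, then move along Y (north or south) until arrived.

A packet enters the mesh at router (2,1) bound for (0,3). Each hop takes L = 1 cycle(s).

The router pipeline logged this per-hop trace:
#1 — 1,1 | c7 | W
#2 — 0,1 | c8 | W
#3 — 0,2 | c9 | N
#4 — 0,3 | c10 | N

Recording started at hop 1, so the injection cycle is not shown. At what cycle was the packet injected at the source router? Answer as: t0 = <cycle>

t0 = 6

At hop 1 the cycle is 7; in general cyc_k = t0 + kL.
Therefore t0 = 7 − L = 6.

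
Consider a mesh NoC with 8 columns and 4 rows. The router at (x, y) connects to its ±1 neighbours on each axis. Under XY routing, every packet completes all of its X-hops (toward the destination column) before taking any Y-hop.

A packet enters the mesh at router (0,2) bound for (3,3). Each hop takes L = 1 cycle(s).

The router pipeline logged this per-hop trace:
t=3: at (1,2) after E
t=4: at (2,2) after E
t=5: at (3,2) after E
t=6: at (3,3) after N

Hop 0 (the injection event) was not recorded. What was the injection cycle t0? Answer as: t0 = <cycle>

t0 = 2

cyc[1] = 3 and cyc[k] = t0 + k·L for every k.
So t0 = 3 − 1·1 = 2.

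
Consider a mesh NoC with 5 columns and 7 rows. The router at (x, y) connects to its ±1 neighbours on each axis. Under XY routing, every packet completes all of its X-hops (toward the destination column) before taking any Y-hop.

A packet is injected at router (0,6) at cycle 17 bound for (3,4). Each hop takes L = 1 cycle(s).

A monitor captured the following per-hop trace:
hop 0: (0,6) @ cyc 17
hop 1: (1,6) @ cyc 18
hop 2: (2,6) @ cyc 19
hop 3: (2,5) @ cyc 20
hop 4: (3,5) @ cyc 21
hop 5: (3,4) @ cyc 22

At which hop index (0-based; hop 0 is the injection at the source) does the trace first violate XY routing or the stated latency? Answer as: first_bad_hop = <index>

first_bad_hop = 3

  1: Δx=+1 Δy=+0 Δt=1 [ok]
  2: Δx=+1 Δy=+0 Δt=1 [ok]
  3: Δx=+0 Δy=-1 Δt=1 [BAD: Y-move but x=2≠3]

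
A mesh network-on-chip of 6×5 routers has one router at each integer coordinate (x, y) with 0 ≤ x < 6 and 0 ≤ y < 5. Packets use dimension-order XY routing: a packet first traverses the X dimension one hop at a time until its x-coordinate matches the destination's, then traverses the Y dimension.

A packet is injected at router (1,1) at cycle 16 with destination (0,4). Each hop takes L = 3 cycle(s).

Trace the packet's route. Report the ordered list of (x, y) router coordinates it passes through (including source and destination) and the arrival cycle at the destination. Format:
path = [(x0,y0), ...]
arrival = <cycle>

path = [(1,1), (0,1), (0,2), (0,3), (0,4)]
arrival = 28

t=16: at (1,1)
t=19: at (0,1) after W
t=22: at (0,2) after N
t=25: at (0,3) after N
t=28: at (0,4) after N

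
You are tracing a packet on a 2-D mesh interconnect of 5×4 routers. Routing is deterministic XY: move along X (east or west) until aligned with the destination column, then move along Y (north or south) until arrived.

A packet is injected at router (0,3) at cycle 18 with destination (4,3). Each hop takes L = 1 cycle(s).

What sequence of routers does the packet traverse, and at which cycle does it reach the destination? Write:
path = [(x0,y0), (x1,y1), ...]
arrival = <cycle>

t=18: at (0,3)
t=19: at (1,3) after E
t=20: at (2,3) after E
t=21: at (3,3) after E
t=22: at (4,3) after E

path = [(0,3), (1,3), (2,3), (3,3), (4,3)]
arrival = 22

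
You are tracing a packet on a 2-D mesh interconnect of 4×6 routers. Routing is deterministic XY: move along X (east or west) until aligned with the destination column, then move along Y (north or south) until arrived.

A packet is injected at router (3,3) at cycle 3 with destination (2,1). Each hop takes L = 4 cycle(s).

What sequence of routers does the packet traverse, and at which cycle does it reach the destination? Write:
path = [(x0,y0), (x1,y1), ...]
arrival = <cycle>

  0. router=(3,3) cycle=3 (inject)
  1. router=(2,3) cycle=7 dir=W
  2. router=(2,2) cycle=11 dir=S
  3. router=(2,1) cycle=15 dir=S

path = [(3,3), (2,3), (2,2), (2,1)]
arrival = 15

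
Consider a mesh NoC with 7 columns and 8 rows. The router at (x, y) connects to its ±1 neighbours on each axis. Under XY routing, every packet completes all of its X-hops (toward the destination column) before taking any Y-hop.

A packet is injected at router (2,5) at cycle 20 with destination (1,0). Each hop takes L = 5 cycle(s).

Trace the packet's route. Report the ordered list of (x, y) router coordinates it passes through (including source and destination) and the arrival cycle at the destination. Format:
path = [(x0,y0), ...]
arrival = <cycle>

path = [(2,5), (1,5), (1,4), (1,3), (1,2), (1,1), (1,0)]
arrival = 50

hop 0: (2,5) @ cyc 20
hop 1: (1,5) @ cyc 25  [W]
hop 2: (1,4) @ cyc 30  [S]
hop 3: (1,3) @ cyc 35  [S]
hop 4: (1,2) @ cyc 40  [S]
hop 5: (1,1) @ cyc 45  [S]
hop 6: (1,0) @ cyc 50  [S]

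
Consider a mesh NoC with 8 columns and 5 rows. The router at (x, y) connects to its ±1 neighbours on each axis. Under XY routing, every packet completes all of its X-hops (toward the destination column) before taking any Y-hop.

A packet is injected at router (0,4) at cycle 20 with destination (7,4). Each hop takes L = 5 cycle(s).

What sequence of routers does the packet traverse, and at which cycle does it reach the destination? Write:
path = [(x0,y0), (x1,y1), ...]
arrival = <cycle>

path = [(0,4), (1,4), (2,4), (3,4), (4,4), (5,4), (6,4), (7,4)]
arrival = 55

#0 — 0,4 | c20
#1 — 1,4 | c25 | E
#2 — 2,4 | c30 | E
#3 — 3,4 | c35 | E
#4 — 4,4 | c40 | E
#5 — 5,4 | c45 | E
#6 — 6,4 | c50 | E
#7 — 7,4 | c55 | E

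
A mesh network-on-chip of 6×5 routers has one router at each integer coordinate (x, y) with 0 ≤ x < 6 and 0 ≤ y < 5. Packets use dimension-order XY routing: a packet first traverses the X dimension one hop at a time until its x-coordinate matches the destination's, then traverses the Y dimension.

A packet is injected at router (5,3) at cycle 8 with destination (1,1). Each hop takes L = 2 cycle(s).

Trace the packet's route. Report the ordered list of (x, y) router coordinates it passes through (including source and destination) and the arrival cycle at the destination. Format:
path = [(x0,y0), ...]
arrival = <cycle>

path = [(5,3), (4,3), (3,3), (2,3), (1,3), (1,2), (1,1)]
arrival = 20

#0 — 5,3 | c8
#1 — 4,3 | c10 | W
#2 — 3,3 | c12 | W
#3 — 2,3 | c14 | W
#4 — 1,3 | c16 | W
#5 — 1,2 | c18 | S
#6 — 1,1 | c20 | S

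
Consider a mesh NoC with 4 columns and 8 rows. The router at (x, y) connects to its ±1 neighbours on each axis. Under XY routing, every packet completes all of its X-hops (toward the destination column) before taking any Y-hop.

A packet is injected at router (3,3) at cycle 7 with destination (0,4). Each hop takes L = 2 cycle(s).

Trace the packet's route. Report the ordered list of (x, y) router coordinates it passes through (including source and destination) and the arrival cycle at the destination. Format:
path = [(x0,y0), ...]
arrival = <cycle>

src (3,3)  cyc=7
W→(2,3)  cyc=9
W→(1,3)  cyc=11
W→(0,3)  cyc=13
N→(0,4)  cyc=15

path = [(3,3), (2,3), (1,3), (0,3), (0,4)]
arrival = 15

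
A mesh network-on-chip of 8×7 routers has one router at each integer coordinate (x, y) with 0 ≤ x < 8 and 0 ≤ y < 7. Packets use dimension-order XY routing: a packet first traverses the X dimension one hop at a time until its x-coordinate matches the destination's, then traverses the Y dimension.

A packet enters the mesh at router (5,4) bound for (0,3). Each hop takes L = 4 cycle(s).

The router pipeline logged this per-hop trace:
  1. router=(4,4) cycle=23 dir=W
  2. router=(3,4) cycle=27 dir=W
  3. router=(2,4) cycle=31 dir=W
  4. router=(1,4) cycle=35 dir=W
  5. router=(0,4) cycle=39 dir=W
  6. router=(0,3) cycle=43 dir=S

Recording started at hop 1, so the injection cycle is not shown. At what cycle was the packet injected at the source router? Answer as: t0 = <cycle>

t0 = 19

cyc[1] = 23 and cyc[k] = t0 + k·L for every k.
t0 = cyc[1] − L = 23 − 4 = 19.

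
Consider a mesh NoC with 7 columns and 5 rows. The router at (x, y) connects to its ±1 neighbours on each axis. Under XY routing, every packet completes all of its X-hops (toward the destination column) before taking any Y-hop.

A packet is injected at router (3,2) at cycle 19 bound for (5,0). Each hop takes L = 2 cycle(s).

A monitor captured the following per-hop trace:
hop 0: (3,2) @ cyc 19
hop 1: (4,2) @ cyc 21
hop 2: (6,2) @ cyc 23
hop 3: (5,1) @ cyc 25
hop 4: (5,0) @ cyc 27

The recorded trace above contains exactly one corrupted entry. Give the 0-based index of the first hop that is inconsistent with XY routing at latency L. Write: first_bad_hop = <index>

first_bad_hop = 2

  1: Δx=+1 Δy=+0 Δt=2 [ok]
  2: Δx=+2 Δy=+0 Δt=2 [BAD: non-unit step]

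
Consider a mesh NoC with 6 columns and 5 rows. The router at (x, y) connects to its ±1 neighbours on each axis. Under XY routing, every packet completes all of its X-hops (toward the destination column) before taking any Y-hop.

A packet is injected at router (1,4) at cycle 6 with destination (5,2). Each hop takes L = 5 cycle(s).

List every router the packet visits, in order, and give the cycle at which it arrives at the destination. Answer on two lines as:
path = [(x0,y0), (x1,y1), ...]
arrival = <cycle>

hop 0: (1,4) @ cyc 6
hop 1: (2,4) @ cyc 11  [E]
hop 2: (3,4) @ cyc 16  [E]
hop 3: (4,4) @ cyc 21  [E]
hop 4: (5,4) @ cyc 26  [E]
hop 5: (5,3) @ cyc 31  [S]
hop 6: (5,2) @ cyc 36  [S]

path = [(1,4), (2,4), (3,4), (4,4), (5,4), (5,3), (5,2)]
arrival = 36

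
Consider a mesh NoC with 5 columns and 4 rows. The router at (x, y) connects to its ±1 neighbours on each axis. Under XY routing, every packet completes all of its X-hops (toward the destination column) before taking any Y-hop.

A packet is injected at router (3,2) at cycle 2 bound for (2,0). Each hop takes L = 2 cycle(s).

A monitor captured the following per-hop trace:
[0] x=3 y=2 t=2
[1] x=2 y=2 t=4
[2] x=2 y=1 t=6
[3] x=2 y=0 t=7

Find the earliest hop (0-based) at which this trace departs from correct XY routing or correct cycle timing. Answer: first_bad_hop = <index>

first_bad_hop = 3

  1: Δx=-1 Δy=+0 Δt=2 [ok]
  2: Δx=+0 Δy=-1 Δt=2 [ok]
  3: Δx=+0 Δy=-1 Δt=1 [BAD: Δcyc=1≠L]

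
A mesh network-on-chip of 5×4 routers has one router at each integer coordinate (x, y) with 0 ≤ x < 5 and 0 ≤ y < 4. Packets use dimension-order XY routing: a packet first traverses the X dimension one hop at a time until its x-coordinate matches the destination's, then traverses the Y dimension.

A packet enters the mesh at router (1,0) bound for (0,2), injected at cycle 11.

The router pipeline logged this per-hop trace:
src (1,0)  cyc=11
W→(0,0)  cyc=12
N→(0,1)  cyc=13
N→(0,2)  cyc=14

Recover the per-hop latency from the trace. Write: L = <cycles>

Between hops 0 and 1 the cycle counter advances 12 − 11 = 1.
That increment is L by definition: L = 1.

L = 1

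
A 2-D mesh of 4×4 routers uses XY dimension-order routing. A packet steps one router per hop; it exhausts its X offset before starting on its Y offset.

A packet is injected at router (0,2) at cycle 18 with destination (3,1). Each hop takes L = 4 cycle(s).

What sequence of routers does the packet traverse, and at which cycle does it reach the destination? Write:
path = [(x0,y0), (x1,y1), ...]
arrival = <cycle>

  0. router=(0,2) cycle=18 (inject)
  1. router=(1,2) cycle=22 dir=E
  2. router=(2,2) cycle=26 dir=E
  3. router=(3,2) cycle=30 dir=E
  4. router=(3,1) cycle=34 dir=S

path = [(0,2), (1,2), (2,2), (3,2), (3,1)]
arrival = 34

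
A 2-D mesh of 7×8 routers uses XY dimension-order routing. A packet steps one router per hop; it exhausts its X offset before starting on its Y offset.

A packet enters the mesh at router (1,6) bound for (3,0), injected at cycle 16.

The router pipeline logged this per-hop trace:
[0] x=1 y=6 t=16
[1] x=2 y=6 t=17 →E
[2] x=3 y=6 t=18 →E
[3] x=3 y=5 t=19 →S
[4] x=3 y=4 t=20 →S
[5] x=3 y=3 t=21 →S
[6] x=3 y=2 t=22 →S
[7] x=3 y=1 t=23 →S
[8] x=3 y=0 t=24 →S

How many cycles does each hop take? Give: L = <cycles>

Δcyc across hop 0→1: 17 − 16 = 1.
Per-hop latency L = Δcyc = 1.

L = 1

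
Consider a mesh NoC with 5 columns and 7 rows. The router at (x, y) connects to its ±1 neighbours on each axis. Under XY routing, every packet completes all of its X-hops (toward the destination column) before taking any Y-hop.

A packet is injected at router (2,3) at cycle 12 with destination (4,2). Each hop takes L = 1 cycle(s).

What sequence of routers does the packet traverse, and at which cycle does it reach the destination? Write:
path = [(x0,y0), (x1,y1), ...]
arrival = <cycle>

path = [(2,3), (3,3), (4,3), (4,2)]
arrival = 15

t=12: at (2,3)
t=13: at (3,3) after E
t=14: at (4,3) after E
t=15: at (4,2) after S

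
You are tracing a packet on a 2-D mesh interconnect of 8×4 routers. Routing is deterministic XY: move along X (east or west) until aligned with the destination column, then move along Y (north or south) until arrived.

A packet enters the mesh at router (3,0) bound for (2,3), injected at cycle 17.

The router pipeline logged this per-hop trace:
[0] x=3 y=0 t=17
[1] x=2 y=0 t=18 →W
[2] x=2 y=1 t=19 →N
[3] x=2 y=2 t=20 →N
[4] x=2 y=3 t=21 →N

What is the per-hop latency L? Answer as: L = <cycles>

L = 1

Between hops 0 and 1 the cycle counter advances 18 − 17 = 1.
Per-hop latency L = Δcyc = 1.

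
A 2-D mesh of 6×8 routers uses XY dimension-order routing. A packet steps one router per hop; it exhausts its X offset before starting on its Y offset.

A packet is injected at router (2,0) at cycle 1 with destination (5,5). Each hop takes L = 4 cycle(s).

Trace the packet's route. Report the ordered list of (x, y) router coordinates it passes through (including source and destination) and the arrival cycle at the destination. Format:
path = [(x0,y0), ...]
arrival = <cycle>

path = [(2,0), (3,0), (4,0), (5,0), (5,1), (5,2), (5,3), (5,4), (5,5)]
arrival = 33

hop 0: (2,0) @ cyc 1
hop 1: (3,0) @ cyc 5  [E]
hop 2: (4,0) @ cyc 9  [E]
hop 3: (5,0) @ cyc 13  [E]
hop 4: (5,1) @ cyc 17  [N]
hop 5: (5,2) @ cyc 21  [N]
hop 6: (5,3) @ cyc 25  [N]
hop 7: (5,4) @ cyc 29  [N]
hop 8: (5,5) @ cyc 33  [N]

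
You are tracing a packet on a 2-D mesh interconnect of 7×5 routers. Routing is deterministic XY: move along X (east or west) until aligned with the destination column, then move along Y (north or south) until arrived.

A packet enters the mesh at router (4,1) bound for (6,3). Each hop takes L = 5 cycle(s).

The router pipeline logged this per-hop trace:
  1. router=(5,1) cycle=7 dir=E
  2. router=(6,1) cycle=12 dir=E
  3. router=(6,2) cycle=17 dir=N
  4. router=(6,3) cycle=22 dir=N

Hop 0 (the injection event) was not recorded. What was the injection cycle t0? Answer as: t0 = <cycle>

cyc[1] = 7 and cyc[k] = t0 + k·L for every k.
t0 = cyc[1] − L = 7 − 5 = 2.

t0 = 2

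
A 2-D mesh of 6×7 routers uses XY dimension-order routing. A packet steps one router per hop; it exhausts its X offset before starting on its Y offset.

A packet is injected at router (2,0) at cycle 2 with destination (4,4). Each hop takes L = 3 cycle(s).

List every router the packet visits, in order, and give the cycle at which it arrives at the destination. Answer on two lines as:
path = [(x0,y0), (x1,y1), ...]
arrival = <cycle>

t=2: at (2,0)
t=5: at (3,0) after E
t=8: at (4,0) after E
t=11: at (4,1) after N
t=14: at (4,2) after N
t=17: at (4,3) after N
t=20: at (4,4) after N

path = [(2,0), (3,0), (4,0), (4,1), (4,2), (4,3), (4,4)]
arrival = 20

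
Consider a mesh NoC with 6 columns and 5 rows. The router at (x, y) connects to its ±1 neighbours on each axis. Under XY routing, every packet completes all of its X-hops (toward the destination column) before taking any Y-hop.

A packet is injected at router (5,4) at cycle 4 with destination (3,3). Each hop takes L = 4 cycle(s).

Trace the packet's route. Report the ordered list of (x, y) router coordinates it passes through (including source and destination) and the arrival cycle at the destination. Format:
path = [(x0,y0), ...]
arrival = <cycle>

[0] x=5 y=4 t=4
[1] x=4 y=4 t=8 →W
[2] x=3 y=4 t=12 →W
[3] x=3 y=3 t=16 →S

path = [(5,4), (4,4), (3,4), (3,3)]
arrival = 16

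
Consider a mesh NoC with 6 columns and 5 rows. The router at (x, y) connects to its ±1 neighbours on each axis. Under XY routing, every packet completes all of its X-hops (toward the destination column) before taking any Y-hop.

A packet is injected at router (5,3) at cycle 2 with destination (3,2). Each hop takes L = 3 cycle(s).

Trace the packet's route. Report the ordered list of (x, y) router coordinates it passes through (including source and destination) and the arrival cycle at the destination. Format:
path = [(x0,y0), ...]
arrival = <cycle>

path = [(5,3), (4,3), (3,3), (3,2)]
arrival = 11

t=2: at (5,3)
t=5: at (4,3) after W
t=8: at (3,3) after W
t=11: at (3,2) after S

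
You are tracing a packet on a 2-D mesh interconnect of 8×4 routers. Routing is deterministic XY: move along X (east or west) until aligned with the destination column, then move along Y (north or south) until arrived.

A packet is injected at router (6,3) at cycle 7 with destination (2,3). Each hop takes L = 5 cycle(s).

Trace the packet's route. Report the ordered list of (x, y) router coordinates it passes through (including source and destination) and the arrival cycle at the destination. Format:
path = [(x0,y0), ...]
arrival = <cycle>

t=7: at (6,3)
t=12: at (5,3) after W
t=17: at (4,3) after W
t=22: at (3,3) after W
t=27: at (2,3) after W

path = [(6,3), (5,3), (4,3), (3,3), (2,3)]
arrival = 27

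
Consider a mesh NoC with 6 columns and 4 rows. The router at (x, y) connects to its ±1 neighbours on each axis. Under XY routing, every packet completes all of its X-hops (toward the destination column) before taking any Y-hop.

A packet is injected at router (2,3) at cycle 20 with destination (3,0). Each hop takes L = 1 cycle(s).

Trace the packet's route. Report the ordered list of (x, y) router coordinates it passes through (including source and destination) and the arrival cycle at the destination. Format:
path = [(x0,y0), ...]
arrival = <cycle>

path = [(2,3), (3,3), (3,2), (3,1), (3,0)]
arrival = 24

src (2,3)  cyc=20
E→(3,3)  cyc=21
S→(3,2)  cyc=22
S→(3,1)  cyc=23
S→(3,0)  cyc=24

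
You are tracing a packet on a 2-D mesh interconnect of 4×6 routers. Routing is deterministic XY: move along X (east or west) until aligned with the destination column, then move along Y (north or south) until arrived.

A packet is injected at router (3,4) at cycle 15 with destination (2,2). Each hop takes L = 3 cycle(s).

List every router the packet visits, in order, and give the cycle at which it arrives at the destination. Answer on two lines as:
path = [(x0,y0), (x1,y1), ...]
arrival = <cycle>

path = [(3,4), (2,4), (2,3), (2,2)]
arrival = 24

src (3,4)  cyc=15
W→(2,4)  cyc=18
S→(2,3)  cyc=21
S→(2,2)  cyc=24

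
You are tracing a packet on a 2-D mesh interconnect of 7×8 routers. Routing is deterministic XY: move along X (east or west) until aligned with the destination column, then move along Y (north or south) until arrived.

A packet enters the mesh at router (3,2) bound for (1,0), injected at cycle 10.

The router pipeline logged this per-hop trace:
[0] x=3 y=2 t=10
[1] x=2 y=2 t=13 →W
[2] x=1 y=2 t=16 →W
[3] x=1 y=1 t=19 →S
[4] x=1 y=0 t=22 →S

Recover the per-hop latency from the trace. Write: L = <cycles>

From hop 0 (10) to hop 1 (13): +3 cycles.
Each hop adds L, hence L = 3.

L = 3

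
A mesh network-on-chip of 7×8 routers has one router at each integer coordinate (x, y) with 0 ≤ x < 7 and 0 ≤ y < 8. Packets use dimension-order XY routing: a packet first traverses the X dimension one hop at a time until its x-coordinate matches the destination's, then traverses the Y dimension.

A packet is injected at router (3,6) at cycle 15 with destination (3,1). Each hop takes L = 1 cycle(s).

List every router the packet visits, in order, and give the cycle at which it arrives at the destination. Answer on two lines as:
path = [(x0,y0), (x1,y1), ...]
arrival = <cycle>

  0. router=(3,6) cycle=15 (inject)
  1. router=(3,5) cycle=16 dir=S
  2. router=(3,4) cycle=17 dir=S
  3. router=(3,3) cycle=18 dir=S
  4. router=(3,2) cycle=19 dir=S
  5. router=(3,1) cycle=20 dir=S

path = [(3,6), (3,5), (3,4), (3,3), (3,2), (3,1)]
arrival = 20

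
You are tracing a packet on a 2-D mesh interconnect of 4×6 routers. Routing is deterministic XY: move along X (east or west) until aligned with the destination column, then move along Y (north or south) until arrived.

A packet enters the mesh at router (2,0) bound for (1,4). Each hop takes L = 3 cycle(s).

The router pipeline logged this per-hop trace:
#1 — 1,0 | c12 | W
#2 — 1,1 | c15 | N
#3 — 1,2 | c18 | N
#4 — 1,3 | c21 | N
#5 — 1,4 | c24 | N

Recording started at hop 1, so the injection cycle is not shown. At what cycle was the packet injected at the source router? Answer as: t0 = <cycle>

The first recorded entry is hop 1 at cycle 12.
t0 = cyc[1] − L = 12 − 3 = 9.

t0 = 9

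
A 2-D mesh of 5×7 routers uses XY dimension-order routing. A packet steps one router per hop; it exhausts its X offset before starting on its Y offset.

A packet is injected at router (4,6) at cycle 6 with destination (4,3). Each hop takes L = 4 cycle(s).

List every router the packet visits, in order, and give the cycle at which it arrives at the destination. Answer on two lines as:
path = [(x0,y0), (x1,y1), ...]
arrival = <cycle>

path = [(4,6), (4,5), (4,4), (4,3)]
arrival = 18

  0. router=(4,6) cycle=6 (inject)
  1. router=(4,5) cycle=10 dir=S
  2. router=(4,4) cycle=14 dir=S
  3. router=(4,3) cycle=18 dir=S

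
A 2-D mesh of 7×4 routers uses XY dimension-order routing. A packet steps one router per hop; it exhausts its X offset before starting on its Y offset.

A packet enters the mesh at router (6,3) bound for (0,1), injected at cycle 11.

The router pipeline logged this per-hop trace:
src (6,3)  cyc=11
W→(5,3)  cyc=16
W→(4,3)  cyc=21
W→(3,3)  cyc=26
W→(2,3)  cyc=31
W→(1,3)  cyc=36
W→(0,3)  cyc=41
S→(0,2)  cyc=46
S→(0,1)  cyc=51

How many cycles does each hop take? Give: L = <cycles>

L = 5

Δcyc across hop 0→1: 16 − 11 = 5.
Each hop adds L, hence L = 5.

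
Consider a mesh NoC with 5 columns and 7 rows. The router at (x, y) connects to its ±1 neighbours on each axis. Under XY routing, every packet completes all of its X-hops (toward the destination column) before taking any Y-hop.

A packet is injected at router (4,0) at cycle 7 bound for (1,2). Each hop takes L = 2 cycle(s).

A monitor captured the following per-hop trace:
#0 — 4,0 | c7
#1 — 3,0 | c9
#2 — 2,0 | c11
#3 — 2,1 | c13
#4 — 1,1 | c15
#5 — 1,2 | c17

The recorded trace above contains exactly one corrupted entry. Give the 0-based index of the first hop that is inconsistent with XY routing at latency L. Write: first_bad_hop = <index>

first_bad_hop = 3

  1: Δx=-1 Δy=+0 Δt=2 [ok]
  2: Δx=-1 Δy=+0 Δt=2 [ok]
  3: Δx=+0 Δy=+1 Δt=2 [BAD: Y-move but x=2≠1]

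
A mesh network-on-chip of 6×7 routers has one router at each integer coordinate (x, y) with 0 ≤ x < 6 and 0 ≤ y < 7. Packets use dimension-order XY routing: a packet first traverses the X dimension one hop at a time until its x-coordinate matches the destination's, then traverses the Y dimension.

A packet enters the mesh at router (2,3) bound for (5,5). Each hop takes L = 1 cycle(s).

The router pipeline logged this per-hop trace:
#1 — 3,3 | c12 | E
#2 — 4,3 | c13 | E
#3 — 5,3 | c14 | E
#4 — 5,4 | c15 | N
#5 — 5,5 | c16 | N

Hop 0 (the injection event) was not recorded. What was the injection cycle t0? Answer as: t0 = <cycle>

t0 = 11

At hop 1 the cycle is 12; in general cyc_k = t0 + kL.
Subtract one hop: t0 = 12 − 1 = 11.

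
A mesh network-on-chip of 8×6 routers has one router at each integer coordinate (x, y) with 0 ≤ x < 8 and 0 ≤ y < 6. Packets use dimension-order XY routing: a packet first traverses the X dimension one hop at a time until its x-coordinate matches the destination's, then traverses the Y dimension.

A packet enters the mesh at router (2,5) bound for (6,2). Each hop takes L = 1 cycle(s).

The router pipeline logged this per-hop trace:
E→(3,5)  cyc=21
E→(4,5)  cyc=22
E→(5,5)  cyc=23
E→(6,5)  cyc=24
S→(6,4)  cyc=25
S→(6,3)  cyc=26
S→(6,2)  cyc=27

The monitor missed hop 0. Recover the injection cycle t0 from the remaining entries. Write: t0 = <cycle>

Hop 1 reached at cycle 21; hop k is at t0 + k·L.
So t0 = 21 − 1·1 = 20.

t0 = 20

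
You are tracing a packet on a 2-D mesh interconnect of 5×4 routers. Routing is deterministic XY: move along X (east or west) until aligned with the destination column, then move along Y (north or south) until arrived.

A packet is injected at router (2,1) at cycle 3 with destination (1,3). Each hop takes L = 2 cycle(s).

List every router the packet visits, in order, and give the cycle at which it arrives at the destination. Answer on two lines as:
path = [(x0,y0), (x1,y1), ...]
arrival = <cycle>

src (2,1)  cyc=3
W→(1,1)  cyc=5
N→(1,2)  cyc=7
N→(1,3)  cyc=9

path = [(2,1), (1,1), (1,2), (1,3)]
arrival = 9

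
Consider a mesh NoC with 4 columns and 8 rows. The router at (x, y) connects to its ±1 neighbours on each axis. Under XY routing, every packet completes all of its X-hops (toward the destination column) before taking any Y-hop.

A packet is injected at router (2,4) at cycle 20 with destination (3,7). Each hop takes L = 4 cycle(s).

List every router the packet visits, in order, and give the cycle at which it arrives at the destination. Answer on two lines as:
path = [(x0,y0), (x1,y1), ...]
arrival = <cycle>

path = [(2,4), (3,4), (3,5), (3,6), (3,7)]
arrival = 36

[0] x=2 y=4 t=20
[1] x=3 y=4 t=24 →E
[2] x=3 y=5 t=28 →N
[3] x=3 y=6 t=32 →N
[4] x=3 y=7 t=36 →N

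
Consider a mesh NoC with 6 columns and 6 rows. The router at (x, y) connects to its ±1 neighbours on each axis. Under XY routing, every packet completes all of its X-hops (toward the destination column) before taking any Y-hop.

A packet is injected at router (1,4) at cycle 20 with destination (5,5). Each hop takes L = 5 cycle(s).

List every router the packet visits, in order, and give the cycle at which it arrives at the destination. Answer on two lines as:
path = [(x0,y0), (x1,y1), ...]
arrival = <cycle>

path = [(1,4), (2,4), (3,4), (4,4), (5,4), (5,5)]
arrival = 45

src (1,4)  cyc=20
E→(2,4)  cyc=25
E→(3,4)  cyc=30
E→(4,4)  cyc=35
E→(5,4)  cyc=40
N→(5,5)  cyc=45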